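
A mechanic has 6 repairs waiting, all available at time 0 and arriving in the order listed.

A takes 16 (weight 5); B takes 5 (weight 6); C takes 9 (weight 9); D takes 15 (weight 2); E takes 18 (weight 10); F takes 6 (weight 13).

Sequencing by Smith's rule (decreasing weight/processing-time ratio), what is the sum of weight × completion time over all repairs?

WSPT (decreasing weight/processing-time ratio): F B C E A D.
F: finishes 6, weight 13, w·C = 78
B: finishes 11, weight 6, w·C = 66
C: finishes 20, weight 9, w·C = 180
E: finishes 38, weight 10, w·C = 380
A: finishes 54, weight 5, w·C = 270
D: finishes 69, weight 2, w·C = 138
Sum = 78+66+180+380+270+138 = 1112.

1112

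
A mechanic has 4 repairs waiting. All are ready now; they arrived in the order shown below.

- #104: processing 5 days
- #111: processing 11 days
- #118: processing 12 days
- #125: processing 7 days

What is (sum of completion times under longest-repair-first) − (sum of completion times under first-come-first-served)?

16

LPT (decreasing processing time): #118 #111 #125 #104.
#118: 0→12
#111: 12→23
#125: 23→30
#104: 30→35
Sum = 12+23+30+35 = 100.
FIFO (arrival order): #104 #111 #118 #125.
#104: 0→5
#111: 5→16
#118: 16→28
#125: 28→35
Sum = 5+16+28+35 = 84.
Difference = 100 − 84 = 16.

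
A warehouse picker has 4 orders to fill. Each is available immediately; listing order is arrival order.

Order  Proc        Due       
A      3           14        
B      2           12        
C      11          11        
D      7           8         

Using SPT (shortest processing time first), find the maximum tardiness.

12

SPT (increasing processing time): B A D C.
B: 0→2, due 12, tardiness 0
A: 2→5, due 14, tardiness 0
D: 5→12, due 8, tardiness 4
C: 12→23, due 11, tardiness 12
Maximum = 12.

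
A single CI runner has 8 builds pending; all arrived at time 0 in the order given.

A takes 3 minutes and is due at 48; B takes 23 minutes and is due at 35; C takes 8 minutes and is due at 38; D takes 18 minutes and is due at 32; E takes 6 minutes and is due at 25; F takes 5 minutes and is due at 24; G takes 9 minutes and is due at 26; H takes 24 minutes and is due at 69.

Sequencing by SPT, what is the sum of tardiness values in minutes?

SPT (increasing processing time): A F E C G D B H.
A: 0→3, due 48, tardiness 0
F: 3→8, due 24, tardiness 0
E: 8→14, due 25, tardiness 0
C: 14→22, due 38, tardiness 0
G: 22→31, due 26, tardiness 5
D: 31→49, due 32, tardiness 17
B: 49→72, due 35, tardiness 37
H: 72→96, due 69, tardiness 27
Sum = 0+0+0+0+5+17+37+27 = 86.

86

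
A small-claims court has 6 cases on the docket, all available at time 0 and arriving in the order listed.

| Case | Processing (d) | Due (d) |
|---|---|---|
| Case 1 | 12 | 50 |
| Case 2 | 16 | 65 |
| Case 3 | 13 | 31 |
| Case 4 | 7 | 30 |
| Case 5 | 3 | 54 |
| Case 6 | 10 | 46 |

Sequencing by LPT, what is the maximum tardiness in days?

LPT (decreasing processing time): Case 2 Case 3 Case 1 Case 6 Case 4 Case 5.
Case 2: 0→16, due 65, tardiness 0
Case 3: 16→29, due 31, tardiness 0
Case 1: 29→41, due 50, tardiness 0
Case 6: 41→51, due 46, tardiness 5
Case 4: 51→58, due 30, tardiness 28
Case 5: 58→61, due 54, tardiness 7
Maximum = 28.

28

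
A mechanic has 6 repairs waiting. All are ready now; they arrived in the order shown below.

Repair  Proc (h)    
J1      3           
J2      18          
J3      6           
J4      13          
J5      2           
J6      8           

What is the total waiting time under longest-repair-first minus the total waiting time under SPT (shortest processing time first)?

LPT (decreasing processing time): J2 J4 J6 J3 J1 J5.
J2: waits 0, runs 0→18
J4: waits 18, runs 18→31
J6: waits 31, runs 31→39
J3: waits 39, runs 39→45
J1: waits 45, runs 45→48
J5: waits 48, runs 48→50
Sum = 0+18+31+39+45+48 = 181.
SPT (increasing processing time): J5 J1 J3 J6 J4 J2.
J5: waits 0, runs 0→2
J1: waits 2, runs 2→5
J3: waits 5, runs 5→11
J6: waits 11, runs 11→19
J4: waits 19, runs 19→32
J2: waits 32, runs 32→50
Sum = 0+2+5+11+19+32 = 69.
Difference = 181 − 69 = 112.

112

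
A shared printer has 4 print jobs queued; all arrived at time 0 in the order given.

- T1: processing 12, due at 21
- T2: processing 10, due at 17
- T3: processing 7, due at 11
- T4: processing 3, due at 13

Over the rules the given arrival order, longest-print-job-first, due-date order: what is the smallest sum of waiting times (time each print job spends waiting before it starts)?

37

FIFO (arrival order): T1 T2 T3 T4.
T1: waits 0, runs 0→12
T2: waits 12, runs 12→22
T3: waits 22, runs 22→29
T4: waits 29, runs 29→32
Sum = 0+12+22+29 = 63.
LPT (decreasing processing time): T1 T2 T3 T4.
T1: waits 0, runs 0→12
T2: waits 12, runs 12→22
T3: waits 22, runs 22→29
T4: waits 29, runs 29→32
Sum = 0+12+22+29 = 63.
EDD (increasing due date): T3 T4 T2 T1.
T3: waits 0, runs 0→7
T4: waits 7, runs 7→10
T2: waits 10, runs 10→20
T1: waits 20, runs 20→32
Sum = 0+7+10+20 = 37.
FIFO 63, LPT 63, EDD 37 → minimum 37.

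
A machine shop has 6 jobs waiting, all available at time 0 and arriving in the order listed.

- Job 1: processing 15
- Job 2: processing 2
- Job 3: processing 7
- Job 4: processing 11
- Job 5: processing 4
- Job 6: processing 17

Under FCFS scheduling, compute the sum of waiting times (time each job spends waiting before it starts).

130

FIFO (arrival order): Job 1 Job 2 Job 3 Job 4 Job 5 Job 6.
Job 1: waits 0, runs 0→15
Job 2: waits 15, runs 15→17
Job 3: waits 17, runs 17→24
Job 4: waits 24, runs 24→35
Job 5: waits 35, runs 35→39
Job 6: waits 39, runs 39→56
Sum = 0+15+17+24+35+39 = 130.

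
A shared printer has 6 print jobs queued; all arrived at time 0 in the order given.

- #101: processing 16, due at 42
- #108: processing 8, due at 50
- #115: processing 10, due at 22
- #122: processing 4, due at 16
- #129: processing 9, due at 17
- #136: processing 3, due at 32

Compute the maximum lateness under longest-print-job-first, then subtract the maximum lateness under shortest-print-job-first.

19

LPT (decreasing processing time): #101 #115 #129 #108 #122 #136.
#101: 0→16, due 42, lateness -26
#115: 16→26, due 22, lateness 4
#129: 26→35, due 17, lateness 18
#108: 35→43, due 50, lateness -7
#122: 43→47, due 16, lateness 31
#136: 47→50, due 32, lateness 18
Maximum = 31.
SPT (increasing processing time): #136 #122 #108 #129 #115 #101.
#136: 0→3, due 32, lateness -29
#122: 3→7, due 16, lateness -9
#108: 7→15, due 50, lateness -35
#129: 15→24, due 17, lateness 7
#115: 24→34, due 22, lateness 12
#101: 34→50, due 42, lateness 8
Maximum = 12.
Difference = 31 − 12 = 19.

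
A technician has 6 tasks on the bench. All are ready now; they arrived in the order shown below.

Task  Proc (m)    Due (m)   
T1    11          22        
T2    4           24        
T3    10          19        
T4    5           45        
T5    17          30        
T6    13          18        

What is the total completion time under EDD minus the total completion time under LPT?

EDD (increasing due date): T6 T3 T1 T2 T5 T4.
T6: 0→13
T3: 13→23
T1: 23→34
T2: 34→38
T5: 38→55
T4: 55→60
Sum = 13+23+34+38+55+60 = 223.
LPT (decreasing processing time): T5 T6 T1 T3 T4 T2.
T5: 0→17
T6: 17→30
T1: 30→41
T3: 41→51
T4: 51→56
T2: 56→60
Sum = 17+30+41+51+56+60 = 255.
Difference = 223 − 255 = -32.

-32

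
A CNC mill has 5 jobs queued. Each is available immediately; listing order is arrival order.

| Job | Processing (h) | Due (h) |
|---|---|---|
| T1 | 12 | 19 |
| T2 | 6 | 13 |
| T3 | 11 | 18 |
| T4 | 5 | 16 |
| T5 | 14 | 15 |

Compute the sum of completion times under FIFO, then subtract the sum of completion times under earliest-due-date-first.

6

FIFO (arrival order): T1 T2 T3 T4 T5.
T1: 0→12
T2: 12→18
T3: 18→29
T4: 29→34
T5: 34→48
Sum = 12+18+29+34+48 = 141.
EDD (increasing due date): T2 T5 T4 T3 T1.
T2: 0→6
T5: 6→20
T4: 20→25
T3: 25→36
T1: 36→48
Sum = 6+20+25+36+48 = 135.
Difference = 141 − 135 = 6.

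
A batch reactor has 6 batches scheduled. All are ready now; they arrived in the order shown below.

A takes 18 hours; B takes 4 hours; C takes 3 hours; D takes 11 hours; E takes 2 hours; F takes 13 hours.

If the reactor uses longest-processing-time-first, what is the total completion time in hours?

237

LPT (decreasing processing time): A F D B C E.
A: 0→18
F: 18→31
D: 31→42
B: 42→46
C: 46→49
E: 49→51
Sum = 18+31+42+46+49+51 = 237.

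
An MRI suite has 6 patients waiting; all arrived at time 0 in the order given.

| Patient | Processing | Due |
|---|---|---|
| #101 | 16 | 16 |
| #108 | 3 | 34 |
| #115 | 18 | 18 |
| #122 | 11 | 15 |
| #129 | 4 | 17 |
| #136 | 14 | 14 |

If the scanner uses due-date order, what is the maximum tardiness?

45

EDD (increasing due date): #136 #122 #101 #129 #115 #108.
#136: 0→14, due 14, tardiness 0
#122: 14→25, due 15, tardiness 10
#101: 25→41, due 16, tardiness 25
#129: 41→45, due 17, tardiness 28
#115: 45→63, due 18, tardiness 45
#108: 63→66, due 34, tardiness 32
Maximum = 45.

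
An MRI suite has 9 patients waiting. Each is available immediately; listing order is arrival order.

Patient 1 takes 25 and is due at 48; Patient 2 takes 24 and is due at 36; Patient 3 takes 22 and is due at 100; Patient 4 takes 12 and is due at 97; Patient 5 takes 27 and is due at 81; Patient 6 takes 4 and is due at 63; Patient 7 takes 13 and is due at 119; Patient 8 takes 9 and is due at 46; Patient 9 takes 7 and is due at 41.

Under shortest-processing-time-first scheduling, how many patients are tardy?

3

SPT (increasing processing time): Patient 6 Patient 9 Patient 8 Patient 4 Patient 7 Patient 3 Patient 2 Patient 1 Patient 5.
Patient 6: 0→4, due 63, tardiness 0
Patient 9: 4→11, due 41, tardiness 0
Patient 8: 11→20, due 46, tardiness 0
Patient 4: 20→32, due 97, tardiness 0
Patient 7: 32→45, due 119, tardiness 0
Patient 3: 45→67, due 100, tardiness 0
Patient 2: 67→91, due 36, tardiness 55
Patient 1: 91→116, due 48, tardiness 68
Patient 5: 116→143, due 81, tardiness 62
Late patients: 3.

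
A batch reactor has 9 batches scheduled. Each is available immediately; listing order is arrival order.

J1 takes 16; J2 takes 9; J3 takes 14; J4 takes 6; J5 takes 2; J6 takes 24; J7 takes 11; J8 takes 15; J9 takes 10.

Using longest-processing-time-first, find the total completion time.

669

LPT (decreasing processing time): J6 J1 J8 J3 J7 J9 J2 J4 J5.
J6: 0→24
J1: 24→40
J8: 40→55
J3: 55→69
J7: 69→80
J9: 80→90
J2: 90→99
J4: 99→105
J5: 105→107
Sum = 24+40+55+69+80+90+99+105+107 = 669.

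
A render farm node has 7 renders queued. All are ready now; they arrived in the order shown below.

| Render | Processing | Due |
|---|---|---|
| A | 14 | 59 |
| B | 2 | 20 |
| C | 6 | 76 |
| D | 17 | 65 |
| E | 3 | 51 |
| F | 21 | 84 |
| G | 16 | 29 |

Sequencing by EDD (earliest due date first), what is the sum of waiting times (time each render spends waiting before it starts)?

EDD (increasing due date): B G E A D C F.
B: waits 0, runs 0→2
G: waits 2, runs 2→18
E: waits 18, runs 18→21
A: waits 21, runs 21→35
D: waits 35, runs 35→52
C: waits 52, runs 52→58
F: waits 58, runs 58→79
Sum = 0+2+18+21+35+52+58 = 186.

186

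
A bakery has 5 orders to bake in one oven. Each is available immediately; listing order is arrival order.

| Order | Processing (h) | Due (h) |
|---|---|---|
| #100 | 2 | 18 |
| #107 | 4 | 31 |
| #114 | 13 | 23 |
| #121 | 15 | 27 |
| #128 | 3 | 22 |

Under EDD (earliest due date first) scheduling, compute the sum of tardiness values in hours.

EDD (increasing due date): #100 #128 #114 #121 #107.
#100: 0→2, due 18, tardiness 0
#128: 2→5, due 22, tardiness 0
#114: 5→18, due 23, tardiness 0
#121: 18→33, due 27, tardiness 6
#107: 33→37, due 31, tardiness 6
Sum = 0+0+0+6+6 = 12.

12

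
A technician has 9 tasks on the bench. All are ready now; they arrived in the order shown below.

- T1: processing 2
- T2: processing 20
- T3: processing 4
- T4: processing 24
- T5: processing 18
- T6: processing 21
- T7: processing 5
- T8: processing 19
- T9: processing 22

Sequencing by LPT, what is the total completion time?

LPT (decreasing processing time): T4 T9 T6 T2 T8 T5 T7 T3 T1.
T4: 0→24
T9: 24→46
T6: 46→67
T2: 67→87
T8: 87→106
T5: 106→124
T7: 124→129
T3: 129→133
T1: 133→135
Sum = 24+46+67+87+106+124+129+133+135 = 851.

851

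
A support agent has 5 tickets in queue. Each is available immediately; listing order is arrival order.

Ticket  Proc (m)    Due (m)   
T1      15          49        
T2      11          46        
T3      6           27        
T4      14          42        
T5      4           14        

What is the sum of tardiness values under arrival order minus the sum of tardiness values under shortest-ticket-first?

FIFO (arrival order): T1 T2 T3 T4 T5.
T1: 0→15, due 49, tardiness 0
T2: 15→26, due 46, tardiness 0
T3: 26→32, due 27, tardiness 5
T4: 32→46, due 42, tardiness 4
T5: 46→50, due 14, tardiness 36
Sum = 0+0+5+4+36 = 45.
SPT (increasing processing time): T5 T3 T2 T4 T1.
T5: 0→4, due 14, tardiness 0
T3: 4→10, due 27, tardiness 0
T2: 10→21, due 46, tardiness 0
T4: 21→35, due 42, tardiness 0
T1: 35→50, due 49, tardiness 1
Sum = 0+0+0+0+1 = 1.
Difference = 45 − 1 = 44.

44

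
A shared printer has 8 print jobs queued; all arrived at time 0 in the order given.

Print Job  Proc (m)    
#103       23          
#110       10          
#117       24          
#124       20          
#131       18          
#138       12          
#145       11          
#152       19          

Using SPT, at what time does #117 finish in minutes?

SPT (increasing processing time): #110 #145 #138 #131 #152 #124 #103 #117.
#110: 0→10
#145: 10→21
#138: 21→33
#131: 33→51
#152: 51→70
#124: 70→90
#103: 90→113
#117: 113→137

137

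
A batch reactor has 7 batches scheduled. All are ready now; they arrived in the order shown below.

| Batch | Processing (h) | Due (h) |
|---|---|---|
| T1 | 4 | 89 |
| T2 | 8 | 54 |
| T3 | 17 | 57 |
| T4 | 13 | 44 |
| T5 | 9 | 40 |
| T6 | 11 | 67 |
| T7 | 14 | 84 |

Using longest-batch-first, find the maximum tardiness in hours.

LPT (decreasing processing time): T3 T7 T4 T6 T5 T2 T1.
T3: 0→17, due 57, tardiness 0
T7: 17→31, due 84, tardiness 0
T4: 31→44, due 44, tardiness 0
T6: 44→55, due 67, tardiness 0
T5: 55→64, due 40, tardiness 24
T2: 64→72, due 54, tardiness 18
T1: 72→76, due 89, tardiness 0
Maximum = 24.

24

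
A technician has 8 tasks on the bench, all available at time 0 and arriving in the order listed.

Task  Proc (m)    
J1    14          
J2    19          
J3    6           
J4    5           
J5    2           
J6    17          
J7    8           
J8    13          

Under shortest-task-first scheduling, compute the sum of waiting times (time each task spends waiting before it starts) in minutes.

190

SPT (increasing processing time): J5 J4 J3 J7 J8 J1 J6 J2.
J5: waits 0, runs 0→2
J4: waits 2, runs 2→7
J3: waits 7, runs 7→13
J7: waits 13, runs 13→21
J8: waits 21, runs 21→34
J1: waits 34, runs 34→48
J6: waits 48, runs 48→65
J2: waits 65, runs 65→84
Sum = 0+2+7+13+21+34+48+65 = 190.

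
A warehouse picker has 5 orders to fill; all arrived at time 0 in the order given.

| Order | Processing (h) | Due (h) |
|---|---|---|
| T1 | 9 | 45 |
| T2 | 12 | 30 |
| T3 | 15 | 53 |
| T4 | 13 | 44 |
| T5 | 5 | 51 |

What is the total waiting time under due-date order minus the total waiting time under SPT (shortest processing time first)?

EDD (increasing due date): T2 T4 T1 T5 T3.
T2: waits 0, runs 0→12
T4: waits 12, runs 12→25
T1: waits 25, runs 25→34
T5: waits 34, runs 34→39
T3: waits 39, runs 39→54
Sum = 0+12+25+34+39 = 110.
SPT (increasing processing time): T5 T1 T2 T4 T3.
T5: waits 0, runs 0→5
T1: waits 5, runs 5→14
T2: waits 14, runs 14→26
T4: waits 26, runs 26→39
T3: waits 39, runs 39→54
Sum = 0+5+14+26+39 = 84.
Difference = 110 − 84 = 26.

26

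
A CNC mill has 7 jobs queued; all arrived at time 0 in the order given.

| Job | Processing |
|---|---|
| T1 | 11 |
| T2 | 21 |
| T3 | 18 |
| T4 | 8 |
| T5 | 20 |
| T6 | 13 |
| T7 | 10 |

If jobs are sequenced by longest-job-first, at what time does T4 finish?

LPT (decreasing processing time): T2 T5 T3 T6 T1 T7 T4.
T2: 0→21
T5: 21→41
T3: 41→59
T6: 59→72
T1: 72→83
T7: 83→93
T4: 93→101

101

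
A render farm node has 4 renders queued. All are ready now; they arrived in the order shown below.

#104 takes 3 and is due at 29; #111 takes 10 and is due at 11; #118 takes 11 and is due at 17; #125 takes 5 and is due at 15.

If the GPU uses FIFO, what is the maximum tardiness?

FIFO (arrival order): #104 #111 #118 #125.
#104: 0→3, due 29, tardiness 0
#111: 3→13, due 11, tardiness 2
#118: 13→24, due 17, tardiness 7
#125: 24→29, due 15, tardiness 14
Maximum = 14.

14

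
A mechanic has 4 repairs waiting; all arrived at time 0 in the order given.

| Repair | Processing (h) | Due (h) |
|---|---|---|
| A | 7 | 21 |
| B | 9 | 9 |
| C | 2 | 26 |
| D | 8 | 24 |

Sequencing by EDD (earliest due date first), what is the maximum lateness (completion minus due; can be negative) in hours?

0

EDD (increasing due date): B A D C.
B: 0→9, due 9, lateness 0
A: 9→16, due 21, lateness -5
D: 16→24, due 24, lateness 0
C: 24→26, due 26, lateness 0
Maximum = 0.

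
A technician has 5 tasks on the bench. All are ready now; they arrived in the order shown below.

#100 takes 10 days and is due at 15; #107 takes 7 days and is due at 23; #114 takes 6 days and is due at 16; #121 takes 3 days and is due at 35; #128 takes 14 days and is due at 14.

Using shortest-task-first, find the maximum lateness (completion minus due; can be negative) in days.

SPT (increasing processing time): #121 #114 #107 #100 #128.
#121: 0→3, due 35, lateness -32
#114: 3→9, due 16, lateness -7
#107: 9→16, due 23, lateness -7
#100: 16→26, due 15, lateness 11
#128: 26→40, due 14, lateness 26
Maximum = 26.

26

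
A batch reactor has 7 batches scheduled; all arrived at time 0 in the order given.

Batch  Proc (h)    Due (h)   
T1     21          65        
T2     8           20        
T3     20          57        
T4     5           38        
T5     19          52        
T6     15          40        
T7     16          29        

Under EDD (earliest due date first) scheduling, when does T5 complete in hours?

63

EDD (increasing due date): T2 T7 T4 T6 T5 T3 T1.
T2: 0→8
T7: 8→24
T4: 24→29
T6: 29→44
T5: 44→63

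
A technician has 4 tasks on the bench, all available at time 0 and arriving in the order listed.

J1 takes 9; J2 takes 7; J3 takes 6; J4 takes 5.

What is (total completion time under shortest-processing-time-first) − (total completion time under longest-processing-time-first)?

-13

SPT (increasing processing time): J4 J3 J2 J1.
J4: 0→5
J3: 5→11
J2: 11→18
J1: 18→27
Sum = 5+11+18+27 = 61.
LPT (decreasing processing time): J1 J2 J3 J4.
J1: 0→9
J2: 9→16
J3: 16→22
J4: 22→27
Sum = 9+16+22+27 = 74.
Difference = 61 − 74 = -13.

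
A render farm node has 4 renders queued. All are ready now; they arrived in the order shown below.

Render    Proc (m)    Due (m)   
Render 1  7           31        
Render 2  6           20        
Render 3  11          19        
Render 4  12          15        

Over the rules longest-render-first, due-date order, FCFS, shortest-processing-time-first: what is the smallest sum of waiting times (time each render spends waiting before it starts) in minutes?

LPT (decreasing processing time): Render 4 Render 3 Render 1 Render 2.
Render 4: waits 0, runs 0→12
Render 3: waits 12, runs 12→23
Render 1: waits 23, runs 23→30
Render 2: waits 30, runs 30→36
Sum = 0+12+23+30 = 65.
EDD (increasing due date): Render 4 Render 3 Render 2 Render 1.
Render 4: waits 0, runs 0→12
Render 3: waits 12, runs 12→23
Render 2: waits 23, runs 23→29
Render 1: waits 29, runs 29→36
Sum = 0+12+23+29 = 64.
FIFO (arrival order): Render 1 Render 2 Render 3 Render 4.
Render 1: waits 0, runs 0→7
Render 2: waits 7, runs 7→13
Render 3: waits 13, runs 13→24
Render 4: waits 24, runs 24→36
Sum = 0+7+13+24 = 44.
SPT (increasing processing time): Render 2 Render 1 Render 3 Render 4.
Render 2: waits 0, runs 0→6
Render 1: waits 6, runs 6→13
Render 3: waits 13, runs 13→24
Render 4: waits 24, runs 24→36
Sum = 0+6+13+24 = 43.
LPT 65, EDD 64, FIFO 44, SPT 43 → minimum 43.

43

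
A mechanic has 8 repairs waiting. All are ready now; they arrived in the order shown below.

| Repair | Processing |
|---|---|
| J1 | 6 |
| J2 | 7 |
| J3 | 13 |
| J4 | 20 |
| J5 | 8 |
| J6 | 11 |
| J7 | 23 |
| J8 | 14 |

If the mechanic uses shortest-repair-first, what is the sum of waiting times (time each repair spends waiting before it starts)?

255

SPT (increasing processing time): J1 J2 J5 J6 J3 J8 J4 J7.
J1: waits 0, runs 0→6
J2: waits 6, runs 6→13
J5: waits 13, runs 13→21
J6: waits 21, runs 21→32
J3: waits 32, runs 32→45
J8: waits 45, runs 45→59
J4: waits 59, runs 59→79
J7: waits 79, runs 79→102
Sum = 0+6+13+21+32+45+59+79 = 255.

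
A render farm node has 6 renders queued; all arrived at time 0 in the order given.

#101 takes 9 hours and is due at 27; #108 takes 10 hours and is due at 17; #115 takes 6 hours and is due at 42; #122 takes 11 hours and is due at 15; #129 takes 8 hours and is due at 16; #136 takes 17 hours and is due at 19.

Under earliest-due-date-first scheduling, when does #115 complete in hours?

EDD (increasing due date): #122 #129 #108 #136 #101 #115.
#122: 0→11
#129: 11→19
#108: 19→29
#136: 29→46
#101: 46→55
#115: 55→61

61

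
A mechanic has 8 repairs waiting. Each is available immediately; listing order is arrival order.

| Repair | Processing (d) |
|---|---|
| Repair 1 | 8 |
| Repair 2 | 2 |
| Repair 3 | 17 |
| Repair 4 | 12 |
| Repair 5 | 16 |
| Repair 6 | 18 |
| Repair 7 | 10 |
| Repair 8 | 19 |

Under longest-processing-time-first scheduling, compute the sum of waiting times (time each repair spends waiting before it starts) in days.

454

LPT (decreasing processing time): Repair 8 Repair 6 Repair 3 Repair 5 Repair 4 Repair 7 Repair 1 Repair 2.
Repair 8: waits 0, runs 0→19
Repair 6: waits 19, runs 19→37
Repair 3: waits 37, runs 37→54
Repair 5: waits 54, runs 54→70
Repair 4: waits 70, runs 70→82
Repair 7: waits 82, runs 82→92
Repair 1: waits 92, runs 92→100
Repair 2: waits 100, runs 100→102
Sum = 0+19+37+54+70+82+92+100 = 454.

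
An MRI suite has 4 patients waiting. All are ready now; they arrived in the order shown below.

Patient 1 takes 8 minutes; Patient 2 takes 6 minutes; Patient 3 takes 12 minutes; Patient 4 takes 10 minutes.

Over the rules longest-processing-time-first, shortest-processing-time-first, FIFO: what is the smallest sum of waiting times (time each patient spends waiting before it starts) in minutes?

LPT (decreasing processing time): Patient 3 Patient 4 Patient 1 Patient 2.
Patient 3: waits 0, runs 0→12
Patient 4: waits 12, runs 12→22
Patient 1: waits 22, runs 22→30
Patient 2: waits 30, runs 30→36
Sum = 0+12+22+30 = 64.
SPT (increasing processing time): Patient 2 Patient 1 Patient 4 Patient 3.
Patient 2: waits 0, runs 0→6
Patient 1: waits 6, runs 6→14
Patient 4: waits 14, runs 14→24
Patient 3: waits 24, runs 24→36
Sum = 0+6+14+24 = 44.
FIFO (arrival order): Patient 1 Patient 2 Patient 3 Patient 4.
Patient 1: waits 0, runs 0→8
Patient 2: waits 8, runs 8→14
Patient 3: waits 14, runs 14→26
Patient 4: waits 26, runs 26→36
Sum = 0+8+14+26 = 48.
LPT 64, SPT 44, FIFO 48 → minimum 44.

44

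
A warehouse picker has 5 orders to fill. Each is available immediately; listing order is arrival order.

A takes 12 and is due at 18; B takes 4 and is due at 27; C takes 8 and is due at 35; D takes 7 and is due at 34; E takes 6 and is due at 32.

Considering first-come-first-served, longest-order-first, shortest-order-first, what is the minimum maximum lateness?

FIFO (arrival order): A B C D E.
A: 0→12, due 18, lateness -6
B: 12→16, due 27, lateness -11
C: 16→24, due 35, lateness -11
D: 24→31, due 34, lateness -3
E: 31→37, due 32, lateness 5
Maximum = 5.
LPT (decreasing processing time): A C D E B.
A: 0→12, due 18, lateness -6
C: 12→20, due 35, lateness -15
D: 20→27, due 34, lateness -7
E: 27→33, due 32, lateness 1
B: 33→37, due 27, lateness 10
Maximum = 10.
SPT (increasing processing time): B E D C A.
B: 0→4, due 27, lateness -23
E: 4→10, due 32, lateness -22
D: 10→17, due 34, lateness -17
C: 17→25, due 35, lateness -10
A: 25→37, due 18, lateness 19
Maximum = 19.
FIFO 5, LPT 10, SPT 19 → minimum 5.

5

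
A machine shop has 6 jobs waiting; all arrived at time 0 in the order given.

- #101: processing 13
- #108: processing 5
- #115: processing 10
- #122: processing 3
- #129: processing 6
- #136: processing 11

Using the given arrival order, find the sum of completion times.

175

FIFO (arrival order): #101 #108 #115 #122 #129 #136.
#101: 0→13
#108: 13→18
#115: 18→28
#122: 28→31
#129: 31→37
#136: 37→48
Sum = 13+18+28+31+37+48 = 175.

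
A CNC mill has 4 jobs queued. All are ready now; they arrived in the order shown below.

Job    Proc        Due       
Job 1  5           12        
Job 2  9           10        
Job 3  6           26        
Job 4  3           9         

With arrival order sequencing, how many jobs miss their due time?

2

FIFO (arrival order): Job 1 Job 2 Job 3 Job 4.
Job 1: 0→5, due 12, tardiness 0
Job 2: 5→14, due 10, tardiness 4
Job 3: 14→20, due 26, tardiness 0
Job 4: 20→23, due 9, tardiness 14
Late jobs: 2.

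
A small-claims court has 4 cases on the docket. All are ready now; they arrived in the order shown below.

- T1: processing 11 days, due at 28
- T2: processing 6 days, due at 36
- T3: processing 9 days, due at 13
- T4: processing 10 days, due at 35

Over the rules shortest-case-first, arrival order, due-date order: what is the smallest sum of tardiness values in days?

SPT (increasing processing time): T2 T3 T4 T1.
T2: 0→6, due 36, tardiness 0
T3: 6→15, due 13, tardiness 2
T4: 15→25, due 35, tardiness 0
T1: 25→36, due 28, tardiness 8
Sum = 0+2+0+8 = 10.
FIFO (arrival order): T1 T2 T3 T4.
T1: 0→11, due 28, tardiness 0
T2: 11→17, due 36, tardiness 0
T3: 17→26, due 13, tardiness 13
T4: 26→36, due 35, tardiness 1
Sum = 0+0+13+1 = 14.
EDD (increasing due date): T3 T1 T4 T2.
T3: 0→9, due 13, tardiness 0
T1: 9→20, due 28, tardiness 0
T4: 20→30, due 35, tardiness 0
T2: 30→36, due 36, tardiness 0
Sum = 0+0+0+0 = 0.
SPT 10, FIFO 14, EDD 0 → minimum 0.

0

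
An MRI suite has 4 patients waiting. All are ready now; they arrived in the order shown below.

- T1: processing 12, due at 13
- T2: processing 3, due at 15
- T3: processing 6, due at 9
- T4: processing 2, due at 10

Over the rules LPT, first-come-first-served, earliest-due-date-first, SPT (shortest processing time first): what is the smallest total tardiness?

LPT (decreasing processing time): T1 T3 T2 T4.
T1: 0→12, due 13, tardiness 0
T3: 12→18, due 9, tardiness 9
T2: 18→21, due 15, tardiness 6
T4: 21→23, due 10, tardiness 13
Sum = 0+9+6+13 = 28.
FIFO (arrival order): T1 T2 T3 T4.
T1: 0→12, due 13, tardiness 0
T2: 12→15, due 15, tardiness 0
T3: 15→21, due 9, tardiness 12
T4: 21→23, due 10, tardiness 13
Sum = 0+0+12+13 = 25.
EDD (increasing due date): T3 T4 T1 T2.
T3: 0→6, due 9, tardiness 0
T4: 6→8, due 10, tardiness 0
T1: 8→20, due 13, tardiness 7
T2: 20→23, due 15, tardiness 8
Sum = 0+0+7+8 = 15.
SPT (increasing processing time): T4 T2 T3 T1.
T4: 0→2, due 10, tardiness 0
T2: 2→5, due 15, tardiness 0
T3: 5→11, due 9, tardiness 2
T1: 11→23, due 13, tardiness 10
Sum = 0+0+2+10 = 12.
LPT 28, FIFO 25, EDD 15, SPT 12 → minimum 12.

12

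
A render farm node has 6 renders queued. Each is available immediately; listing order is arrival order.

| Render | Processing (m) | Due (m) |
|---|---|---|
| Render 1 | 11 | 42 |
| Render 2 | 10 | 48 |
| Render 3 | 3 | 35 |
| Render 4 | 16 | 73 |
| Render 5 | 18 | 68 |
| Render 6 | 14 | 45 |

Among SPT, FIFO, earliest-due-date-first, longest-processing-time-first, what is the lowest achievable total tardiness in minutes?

0

SPT (increasing processing time): Render 3 Render 2 Render 1 Render 6 Render 4 Render 5.
Render 3: 0→3, due 35, tardiness 0
Render 2: 3→13, due 48, tardiness 0
Render 1: 13→24, due 42, tardiness 0
Render 6: 24→38, due 45, tardiness 0
Render 4: 38→54, due 73, tardiness 0
Render 5: 54→72, due 68, tardiness 4
Sum = 0+0+0+0+0+4 = 4.
FIFO (arrival order): Render 1 Render 2 Render 3 Render 4 Render 5 Render 6.
Render 1: 0→11, due 42, tardiness 0
Render 2: 11→21, due 48, tardiness 0
Render 3: 21→24, due 35, tardiness 0
Render 4: 24→40, due 73, tardiness 0
Render 5: 40→58, due 68, tardiness 0
Render 6: 58→72, due 45, tardiness 27
Sum = 0+0+0+0+0+27 = 27.
EDD (increasing due date): Render 3 Render 1 Render 6 Render 2 Render 5 Render 4.
Render 3: 0→3, due 35, tardiness 0
Render 1: 3→14, due 42, tardiness 0
Render 6: 14→28, due 45, tardiness 0
Render 2: 28→38, due 48, tardiness 0
Render 5: 38→56, due 68, tardiness 0
Render 4: 56→72, due 73, tardiness 0
Sum = 0+0+0+0+0+0 = 0.
LPT (decreasing processing time): Render 5 Render 4 Render 6 Render 1 Render 2 Render 3.
Render 5: 0→18, due 68, tardiness 0
Render 4: 18→34, due 73, tardiness 0
Render 6: 34→48, due 45, tardiness 3
Render 1: 48→59, due 42, tardiness 17
Render 2: 59→69, due 48, tardiness 21
Render 3: 69→72, due 35, tardiness 37
Sum = 0+0+3+17+21+37 = 78.
SPT 4, FIFO 27, EDD 0, LPT 78 → minimum 0.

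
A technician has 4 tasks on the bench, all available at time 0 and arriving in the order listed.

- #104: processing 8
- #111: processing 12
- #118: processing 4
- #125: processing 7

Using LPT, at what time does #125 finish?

LPT (decreasing processing time): #111 #104 #125 #118.
#111: 0→12
#104: 12→20
#125: 20→27

27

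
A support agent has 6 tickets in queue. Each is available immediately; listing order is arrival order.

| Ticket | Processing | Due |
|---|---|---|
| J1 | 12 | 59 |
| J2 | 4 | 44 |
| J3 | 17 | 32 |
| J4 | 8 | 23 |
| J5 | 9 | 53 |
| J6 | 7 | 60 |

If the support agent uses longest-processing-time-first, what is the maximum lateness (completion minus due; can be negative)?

23

LPT (decreasing processing time): J3 J1 J5 J4 J6 J2.
J3: 0→17, due 32, lateness -15
J1: 17→29, due 59, lateness -30
J5: 29→38, due 53, lateness -15
J4: 38→46, due 23, lateness 23
J6: 46→53, due 60, lateness -7
J2: 53→57, due 44, lateness 13
Maximum = 23.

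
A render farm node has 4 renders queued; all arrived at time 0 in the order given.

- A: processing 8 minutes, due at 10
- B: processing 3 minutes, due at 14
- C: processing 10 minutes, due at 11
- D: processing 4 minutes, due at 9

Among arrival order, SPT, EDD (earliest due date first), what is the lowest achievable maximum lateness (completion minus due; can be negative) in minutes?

11

FIFO (arrival order): A B C D.
A: 0→8, due 10, lateness -2
B: 8→11, due 14, lateness -3
C: 11→21, due 11, lateness 10
D: 21→25, due 9, lateness 16
Maximum = 16.
SPT (increasing processing time): B D A C.
B: 0→3, due 14, lateness -11
D: 3→7, due 9, lateness -2
A: 7→15, due 10, lateness 5
C: 15→25, due 11, lateness 14
Maximum = 14.
EDD (increasing due date): D A C B.
D: 0→4, due 9, lateness -5
A: 4→12, due 10, lateness 2
C: 12→22, due 11, lateness 11
B: 22→25, due 14, lateness 11
Maximum = 11.
FIFO 16, SPT 14, EDD 11 → minimum 11.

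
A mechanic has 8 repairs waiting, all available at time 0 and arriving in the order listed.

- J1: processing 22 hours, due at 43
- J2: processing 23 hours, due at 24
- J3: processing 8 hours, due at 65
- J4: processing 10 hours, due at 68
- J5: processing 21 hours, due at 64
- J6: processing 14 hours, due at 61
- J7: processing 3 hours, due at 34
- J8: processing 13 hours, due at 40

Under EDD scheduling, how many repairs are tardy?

5

EDD (increasing due date): J2 J7 J8 J1 J6 J5 J3 J4.
J2: 0→23, due 24, tardiness 0
J7: 23→26, due 34, tardiness 0
J8: 26→39, due 40, tardiness 0
J1: 39→61, due 43, tardiness 18
J6: 61→75, due 61, tardiness 14
J5: 75→96, due 64, tardiness 32
J3: 96→104, due 65, tardiness 39
J4: 104→114, due 68, tardiness 46
Late repairs: 5.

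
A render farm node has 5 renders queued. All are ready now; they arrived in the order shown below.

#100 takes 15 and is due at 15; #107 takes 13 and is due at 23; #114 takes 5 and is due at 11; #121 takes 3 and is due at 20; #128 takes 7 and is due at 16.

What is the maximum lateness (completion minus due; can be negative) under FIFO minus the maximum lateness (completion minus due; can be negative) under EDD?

FIFO (arrival order): #100 #107 #114 #121 #128.
#100: 0→15, due 15, lateness 0
#107: 15→28, due 23, lateness 5
#114: 28→33, due 11, lateness 22
#121: 33→36, due 20, lateness 16
#128: 36→43, due 16, lateness 27
Maximum = 27.
EDD (increasing due date): #114 #100 #128 #121 #107.
#114: 0→5, due 11, lateness -6
#100: 5→20, due 15, lateness 5
#128: 20→27, due 16, lateness 11
#121: 27→30, due 20, lateness 10
#107: 30→43, due 23, lateness 20
Maximum = 20.
Difference = 27 − 20 = 7.

7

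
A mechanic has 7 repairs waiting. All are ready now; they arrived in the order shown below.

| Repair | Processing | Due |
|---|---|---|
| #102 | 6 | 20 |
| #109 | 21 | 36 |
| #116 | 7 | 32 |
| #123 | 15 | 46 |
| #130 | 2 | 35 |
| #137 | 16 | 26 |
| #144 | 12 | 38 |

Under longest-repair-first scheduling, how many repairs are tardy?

LPT (decreasing processing time): #109 #137 #123 #144 #116 #102 #130.
#109: 0→21, due 36, tardiness 0
#137: 21→37, due 26, tardiness 11
#123: 37→52, due 46, tardiness 6
#144: 52→64, due 38, tardiness 26
#116: 64→71, due 32, tardiness 39
#102: 71→77, due 20, tardiness 57
#130: 77→79, due 35, tardiness 44
Late repairs: 6.

6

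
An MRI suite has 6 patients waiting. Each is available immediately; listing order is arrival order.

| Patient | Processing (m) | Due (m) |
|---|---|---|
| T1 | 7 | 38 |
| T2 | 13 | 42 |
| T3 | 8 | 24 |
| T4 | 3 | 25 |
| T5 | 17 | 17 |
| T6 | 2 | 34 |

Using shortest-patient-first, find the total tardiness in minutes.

33

SPT (increasing processing time): T6 T4 T1 T3 T2 T5.
T6: 0→2, due 34, tardiness 0
T4: 2→5, due 25, tardiness 0
T1: 5→12, due 38, tardiness 0
T3: 12→20, due 24, tardiness 0
T2: 20→33, due 42, tardiness 0
T5: 33→50, due 17, tardiness 33
Sum = 0+0+0+0+0+33 = 33.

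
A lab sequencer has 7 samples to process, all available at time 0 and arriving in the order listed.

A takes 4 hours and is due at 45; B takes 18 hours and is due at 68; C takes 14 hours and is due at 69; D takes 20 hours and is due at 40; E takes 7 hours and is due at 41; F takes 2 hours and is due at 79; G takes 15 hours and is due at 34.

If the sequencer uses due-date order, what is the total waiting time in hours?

EDD (increasing due date): G D E A B C F.
G: waits 0, runs 0→15
D: waits 15, runs 15→35
E: waits 35, runs 35→42
A: waits 42, runs 42→46
B: waits 46, runs 46→64
C: waits 64, runs 64→78
F: waits 78, runs 78→80
Sum = 0+15+35+42+46+64+78 = 280.

280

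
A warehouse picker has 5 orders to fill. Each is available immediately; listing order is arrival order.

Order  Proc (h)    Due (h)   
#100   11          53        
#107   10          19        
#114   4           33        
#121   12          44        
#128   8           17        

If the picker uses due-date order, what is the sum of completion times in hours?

EDD (increasing due date): #128 #107 #114 #121 #100.
#128: 0→8
#107: 8→18
#114: 18→22
#121: 22→34
#100: 34→45
Sum = 8+18+22+34+45 = 127.

127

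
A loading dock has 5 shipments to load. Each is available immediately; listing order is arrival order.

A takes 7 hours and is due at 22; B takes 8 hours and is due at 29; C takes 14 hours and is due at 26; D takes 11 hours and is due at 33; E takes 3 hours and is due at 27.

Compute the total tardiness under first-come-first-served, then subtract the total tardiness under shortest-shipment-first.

9

FIFO (arrival order): A B C D E.
A: 0→7, due 22, tardiness 0
B: 7→15, due 29, tardiness 0
C: 15→29, due 26, tardiness 3
D: 29→40, due 33, tardiness 7
E: 40→43, due 27, tardiness 16
Sum = 0+0+3+7+16 = 26.
SPT (increasing processing time): E A B D C.
E: 0→3, due 27, tardiness 0
A: 3→10, due 22, tardiness 0
B: 10→18, due 29, tardiness 0
D: 18→29, due 33, tardiness 0
C: 29→43, due 26, tardiness 17
Sum = 0+0+0+0+17 = 17.
Difference = 26 − 17 = 9.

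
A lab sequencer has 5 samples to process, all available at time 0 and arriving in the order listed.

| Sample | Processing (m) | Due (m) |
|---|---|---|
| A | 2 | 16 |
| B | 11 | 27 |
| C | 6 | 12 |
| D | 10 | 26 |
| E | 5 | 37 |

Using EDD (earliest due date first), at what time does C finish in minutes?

6

EDD (increasing due date): C A D B E.
C: 0→6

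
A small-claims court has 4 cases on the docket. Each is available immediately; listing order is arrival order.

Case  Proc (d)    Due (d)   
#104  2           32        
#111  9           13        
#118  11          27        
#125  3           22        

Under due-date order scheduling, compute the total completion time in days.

69

EDD (increasing due date): #111 #125 #118 #104.
#111: 0→9
#125: 9→12
#118: 12→23
#104: 23→25
Sum = 9+12+23+25 = 69.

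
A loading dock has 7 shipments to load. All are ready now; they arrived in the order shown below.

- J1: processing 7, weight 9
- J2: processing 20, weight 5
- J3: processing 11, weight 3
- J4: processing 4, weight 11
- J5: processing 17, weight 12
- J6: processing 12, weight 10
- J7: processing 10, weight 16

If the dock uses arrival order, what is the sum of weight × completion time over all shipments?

FIFO (arrival order): J1 J2 J3 J4 J5 J6 J7.
J1: finishes 7, weight 9, w·C = 63
J2: finishes 27, weight 5, w·C = 135
J3: finishes 38, weight 3, w·C = 114
J4: finishes 42, weight 11, w·C = 462
J5: finishes 59, weight 12, w·C = 708
J6: finishes 71, weight 10, w·C = 710
J7: finishes 81, weight 16, w·C = 1296
Sum = 63+135+114+462+708+710+1296 = 3488.

3488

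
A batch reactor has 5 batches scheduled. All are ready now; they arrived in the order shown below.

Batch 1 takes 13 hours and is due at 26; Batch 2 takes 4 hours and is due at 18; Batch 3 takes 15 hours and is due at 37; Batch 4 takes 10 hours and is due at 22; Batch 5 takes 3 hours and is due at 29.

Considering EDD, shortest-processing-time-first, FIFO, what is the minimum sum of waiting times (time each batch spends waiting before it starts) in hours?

EDD (increasing due date): Batch 2 Batch 4 Batch 1 Batch 5 Batch 3.
Batch 2: waits 0, runs 0→4
Batch 4: waits 4, runs 4→14
Batch 1: waits 14, runs 14→27
Batch 5: waits 27, runs 27→30
Batch 3: waits 30, runs 30→45
Sum = 0+4+14+27+30 = 75.
SPT (increasing processing time): Batch 5 Batch 2 Batch 4 Batch 1 Batch 3.
Batch 5: waits 0, runs 0→3
Batch 2: waits 3, runs 3→7
Batch 4: waits 7, runs 7→17
Batch 1: waits 17, runs 17→30
Batch 3: waits 30, runs 30→45
Sum = 0+3+7+17+30 = 57.
FIFO (arrival order): Batch 1 Batch 2 Batch 3 Batch 4 Batch 5.
Batch 1: waits 0, runs 0→13
Batch 2: waits 13, runs 13→17
Batch 3: waits 17, runs 17→32
Batch 4: waits 32, runs 32→42
Batch 5: waits 42, runs 42→45
Sum = 0+13+17+32+42 = 104.
EDD 75, SPT 57, FIFO 104 → minimum 57.

57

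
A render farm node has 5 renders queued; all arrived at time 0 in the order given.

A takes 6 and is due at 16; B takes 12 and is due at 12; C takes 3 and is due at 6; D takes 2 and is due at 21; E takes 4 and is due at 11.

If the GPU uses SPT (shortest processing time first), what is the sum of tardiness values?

15

SPT (increasing processing time): D C E A B.
D: 0→2, due 21, tardiness 0
C: 2→5, due 6, tardiness 0
E: 5→9, due 11, tardiness 0
A: 9→15, due 16, tardiness 0
B: 15→27, due 12, tardiness 15
Sum = 0+0+0+0+15 = 15.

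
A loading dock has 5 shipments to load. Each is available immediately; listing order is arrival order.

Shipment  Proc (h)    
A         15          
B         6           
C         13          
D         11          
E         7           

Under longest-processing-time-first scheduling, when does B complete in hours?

LPT (decreasing processing time): A C D E B.
A: 0→15
C: 15→28
D: 28→39
E: 39→46
B: 46→52

52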